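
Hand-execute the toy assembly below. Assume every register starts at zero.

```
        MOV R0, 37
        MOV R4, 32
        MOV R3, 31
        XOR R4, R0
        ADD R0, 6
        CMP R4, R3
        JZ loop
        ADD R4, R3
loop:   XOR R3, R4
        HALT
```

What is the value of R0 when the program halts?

MOV R0, 37 → R0=37
MOV R4, 32 → R4=32
MOV R3, 31 → R3=31
XOR R4, R0 → R4=32^37=5
ADD R0, 6 → R0=37+6=43
CMP R4, R3  (cmp 5,31)
JZ loop: not taken
ADD R4, R3 → R4=5+31=36
XOR R3, R4 → R3=31^36=59
halt.

43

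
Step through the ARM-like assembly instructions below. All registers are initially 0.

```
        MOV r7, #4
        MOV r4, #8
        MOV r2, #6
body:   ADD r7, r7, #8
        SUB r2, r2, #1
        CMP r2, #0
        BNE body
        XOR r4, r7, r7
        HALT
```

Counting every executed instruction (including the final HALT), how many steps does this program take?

29

r7=4
r4=8
r2=6
r7=4+8=12
r2=6-1=5
CMP r2, #0  (cmp 5,0)
BNE body: taken
r7=12+8=20
r2=5-1=4
CMP r2, #0  (cmp 4,0)
BNE body: taken
r7=20+8=28
r2=4-1=3
CMP r2, #0  (cmp 3,0)
BNE body: taken
r7=28+8=36
r2=3-1=2
CMP r2, #0  (cmp 2,0)
BNE body: taken
r7=36+8=44
r2=2-1=1
CMP r2, #0  (cmp 1,0)
BNE body: taken
r7=44+8=52
r2=1-1=0
CMP r2, #0  (cmp 0,0)
BNE body: not taken
r4=52^52=0
halt.
Total executed instructions: 29.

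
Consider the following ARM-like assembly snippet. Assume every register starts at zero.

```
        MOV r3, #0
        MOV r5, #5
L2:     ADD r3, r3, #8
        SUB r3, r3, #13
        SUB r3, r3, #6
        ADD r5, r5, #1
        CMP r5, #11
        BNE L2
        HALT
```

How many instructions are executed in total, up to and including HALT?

39

after MOV r3, #0: r3=0
after MOV r5, #5: r5=5
after ADD r3, r3, #8: r3=0+8=8
after SUB r3, r3, #13: r3=8-13=-5
after SUB r3, r3, #6: r3=(-5)-6=-11
after ADD r5, r5, #1: r5=5+1=6
CMP r5, #11  (cmp 6,11)
BNE L2: taken
after ADD r3, r3, #8: r3=(-11)+8=-3
after SUB r3, r3, #13: r3=(-3)-13=-16
after SUB r3, r3, #6: r3=(-16)-6=-22
after ADD r5, r5, #1: r5=6+1=7
CMP r5, #11  (cmp 7,11)
BNE L2: taken
after ADD r3, r3, #8: r3=(-22)+8=-14
after SUB r3, r3, #13: r3=(-14)-13=-27
after SUB r3, r3, #6: r3=(-27)-6=-33
after ADD r5, r5, #1: r5=7+1=8
CMP r5, #11  (cmp 8,11)
BNE L2: taken
after ADD r3, r3, #8: r3=(-33)+8=-25
after SUB r3, r3, #13: r3=(-25)-13=-38
after SUB r3, r3, #6: r3=(-38)-6=-44
after ADD r5, r5, #1: r5=8+1=9
CMP r5, #11  (cmp 9,11)
BNE L2: taken
after ADD r3, r3, #8: r3=(-44)+8=-36
after SUB r3, r3, #13: r3=(-36)-13=-49
after SUB r3, r3, #6: r3=(-49)-6=-55
after ADD r5, r5, #1: r5=9+1=10
CMP r5, #11  (cmp 10,11)
BNE L2: taken
after ADD r3, r3, #8: r3=(-55)+8=-47
after SUB r3, r3, #13: r3=(-47)-13=-60
after SUB r3, r3, #6: r3=(-60)-6=-66
after ADD r5, r5, #1: r5=10+1=11
CMP r5, #11  (cmp 11,11)
BNE L2: not taken
halt.
Total executed instructions: 39.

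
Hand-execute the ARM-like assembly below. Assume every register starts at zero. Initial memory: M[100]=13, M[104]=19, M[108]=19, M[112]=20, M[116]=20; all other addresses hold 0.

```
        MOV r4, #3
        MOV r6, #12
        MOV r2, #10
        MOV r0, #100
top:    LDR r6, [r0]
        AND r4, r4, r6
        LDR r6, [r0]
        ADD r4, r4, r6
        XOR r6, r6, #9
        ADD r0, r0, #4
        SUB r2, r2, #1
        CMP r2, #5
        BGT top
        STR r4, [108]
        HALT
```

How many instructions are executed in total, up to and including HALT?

after MOV r4, #3: r4=3
after MOV r6, #12: r6=12
after MOV r2, #10: r2=10
after MOV r0, #100: r0=100
after LDR r6, [r0]: r6=M[100]=13
after AND r4, r4, r6: r4=3&13=1
after LDR r6, [r0]: r6=M[100]=13
after ADD r4, r4, r6: r4=1+13=14
after XOR r6, r6, #9: r6=13^9=4
after ADD r0, r0, #4: r0=100+4=104
after SUB r2, r2, #1: r2=10-1=9
CMP r2, #5  (cmp 9,5)
BGT top: taken
after LDR r6, [r0]: r6=M[104]=19
after AND r4, r4, r6: r4=14&19=2
after LDR r6, [r0]: r6=M[104]=19
after ADD r4, r4, r6: r4=2+19=21
after XOR r6, r6, #9: r6=19^9=26
after ADD r0, r0, #4: r0=104+4=108
after SUB r2, r2, #1: r2=9-1=8
CMP r2, #5  (cmp 8,5)
BGT top: taken
after LDR r6, [r0]: r6=M[108]=19
after AND r4, r4, r6: r4=21&19=17
after LDR r6, [r0]: r6=M[108]=19
after ADD r4, r4, r6: r4=17+19=36
after XOR r6, r6, #9: r6=19^9=26
after ADD r0, r0, #4: r0=108+4=112
after SUB r2, r2, #1: r2=8-1=7
CMP r2, #5  (cmp 7,5)
BGT top: taken
after LDR r6, [r0]: r6=M[112]=20
after AND r4, r4, r6: r4=36&20=4
after LDR r6, [r0]: r6=M[112]=20
after ADD r4, r4, r6: r4=4+20=24
after XOR r6, r6, #9: r6=20^9=29
after ADD r0, r0, #4: r0=112+4=116
after SUB r2, r2, #1: r2=7-1=6
CMP r2, #5  (cmp 6,5)
BGT top: taken
after LDR r6, [r0]: r6=M[116]=20
after AND r4, r4, r6: r4=24&20=16
after LDR r6, [r0]: r6=M[116]=20
after ADD r4, r4, r6: r4=16+20=36
after XOR r6, r6, #9: r6=20^9=29
after ADD r0, r0, #4: r0=116+4=120
after SUB r2, r2, #1: r2=6-1=5
CMP r2, #5  (cmp 5,5)
BGT top: not taken
STR r4, [108] → M[108]=36
halt.
Total executed instructions: 51.

51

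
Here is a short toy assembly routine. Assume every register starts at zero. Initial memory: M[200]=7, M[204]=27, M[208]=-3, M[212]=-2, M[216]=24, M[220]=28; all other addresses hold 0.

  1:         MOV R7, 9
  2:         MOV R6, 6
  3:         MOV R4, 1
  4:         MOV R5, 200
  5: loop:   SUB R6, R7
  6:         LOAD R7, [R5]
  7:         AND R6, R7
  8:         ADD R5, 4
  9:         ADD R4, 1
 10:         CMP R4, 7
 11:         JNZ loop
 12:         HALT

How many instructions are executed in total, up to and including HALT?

47

after MOV R7, 9: R7=9
after MOV R6, 6: R6=6
after MOV R4, 1: R4=1
after MOV R5, 200: R5=200
after SUB R6, R7: R6=6-9=-3
after LOAD R7, [R5]: R7=M[200]=7
after AND R6, R7: R6=(-3)&7=5
after ADD R5, 4: R5=200+4=204
after ADD R4, 1: R4=1+1=2
CMP R4, 7  (cmp 2,7)
JNZ loop: taken
after SUB R6, R7: R6=5-7=-2
after LOAD R7, [R5]: R7=M[204]=27
after AND R6, R7: R6=(-2)&27=26
after ADD R5, 4: R5=204+4=208
after ADD R4, 1: R4=2+1=3
CMP R4, 7  (cmp 3,7)
JNZ loop: taken
after SUB R6, R7: R6=26-27=-1
after LOAD R7, [R5]: R7=M[208]=-3
after AND R6, R7: R6=(-1)&(-3)=-3
after ADD R5, 4: R5=208+4=212
after ADD R4, 1: R4=3+1=4
CMP R4, 7  (cmp 4,7)
JNZ loop: taken
after SUB R6, R7: R6=(-3)-(-3)=0
after LOAD R7, [R5]: R7=M[212]=-2
after AND R6, R7: R6=0&(-2)=0
after ADD R5, 4: R5=212+4=216
after ADD R4, 1: R4=4+1=5
CMP R4, 7  (cmp 5,7)
JNZ loop: taken
after SUB R6, R7: R6=0-(-2)=2
after LOAD R7, [R5]: R7=M[216]=24
after AND R6, R7: R6=2&24=0
after ADD R5, 4: R5=216+4=220
after ADD R4, 1: R4=5+1=6
CMP R4, 7  (cmp 6,7)
JNZ loop: taken
after SUB R6, R7: R6=0-24=-24
after LOAD R7, [R5]: R7=M[220]=28
after AND R6, R7: R6=(-24)&28=8
after ADD R5, 4: R5=220+4=224
after ADD R4, 1: R4=6+1=7
CMP R4, 7  (cmp 7,7)
JNZ loop: not taken
halt.
Total executed instructions: 47.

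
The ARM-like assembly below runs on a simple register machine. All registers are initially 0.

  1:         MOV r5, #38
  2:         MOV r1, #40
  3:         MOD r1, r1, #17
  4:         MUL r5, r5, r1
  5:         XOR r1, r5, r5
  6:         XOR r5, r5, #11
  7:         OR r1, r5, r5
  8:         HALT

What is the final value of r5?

MOV r5, #38 → r5=38
MOV r1, #40 → r1=40
MOD r1, r1, #17 → r1=40%17=6
MUL r5, r5, r1 → r5=38*6=228
XOR r1, r5, r5 → r1=228^228=0
XOR r5, r5, #11 → r5=228^11=239
OR r1, r5, r5 → r1=239|239=239
halt.

239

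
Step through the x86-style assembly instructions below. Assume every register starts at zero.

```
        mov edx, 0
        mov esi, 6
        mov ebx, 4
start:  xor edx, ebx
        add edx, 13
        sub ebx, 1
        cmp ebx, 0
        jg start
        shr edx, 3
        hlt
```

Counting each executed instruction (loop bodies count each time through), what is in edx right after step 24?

after mov edx, 0: edx=0
after mov esi, 6: esi=6
after mov ebx, 4: ebx=4
after xor edx, ebx: edx=0^4=4
after add edx, 13: edx=4+13=17
after sub ebx, 1: ebx=4-1=3
cmp ebx, 0  (cmp 3,0)
jg start: taken
after xor edx, ebx: edx=17^3=18
after add edx, 13: edx=18+13=31
after sub ebx, 1: ebx=3-1=2
cmp ebx, 0  (cmp 2,0)
jg start: taken
after xor edx, ebx: edx=31^2=29
after add edx, 13: edx=29+13=42
after sub ebx, 1: ebx=2-1=1
cmp ebx, 0  (cmp 1,0)
jg start: taken
after xor edx, ebx: edx=42^1=43
after add edx, 13: edx=43+13=56
after sub ebx, 1: ebx=1-1=0
cmp ebx, 0  (cmp 0,0)
jg start: not taken
after shr edx, 3: edx=56>>3=7
After step 24: edx = 7.

7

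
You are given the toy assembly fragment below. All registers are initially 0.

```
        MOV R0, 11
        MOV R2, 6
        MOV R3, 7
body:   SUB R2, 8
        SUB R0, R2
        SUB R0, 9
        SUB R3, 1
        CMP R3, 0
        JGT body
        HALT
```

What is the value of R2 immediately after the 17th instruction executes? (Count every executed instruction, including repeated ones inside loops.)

R0=11
R2=6
R3=7
R2=6-8=-2
R0=11-(-2)=13
R0=13-9=4
R3=7-1=6
CMP R3, 0  (cmp 6,0)
JGT body: taken
R2=(-2)-8=-10
R0=4-(-10)=14
R0=14-9=5
R3=6-1=5
CMP R3, 0  (cmp 5,0)
JGT body: taken
R2=(-10)-8=-18
R0=5-(-18)=23
After step 17: R2 = -18.

-18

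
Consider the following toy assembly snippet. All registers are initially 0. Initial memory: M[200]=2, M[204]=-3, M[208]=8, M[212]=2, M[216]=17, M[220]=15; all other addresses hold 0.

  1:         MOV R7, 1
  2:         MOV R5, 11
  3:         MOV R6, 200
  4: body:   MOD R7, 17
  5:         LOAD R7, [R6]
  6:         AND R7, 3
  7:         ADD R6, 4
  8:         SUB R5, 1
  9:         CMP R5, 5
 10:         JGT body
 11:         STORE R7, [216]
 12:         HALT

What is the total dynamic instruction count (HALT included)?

after MOV R7, 1: R7=1
after MOV R5, 11: R5=11
after MOV R6, 200: R6=200
after MOD R7, 17: R7=1%17=1
after LOAD R7, [R6]: R7=M[200]=2
after AND R7, 3: R7=2&3=2
after ADD R6, 4: R6=200+4=204
after SUB R5, 1: R5=11-1=10
CMP R5, 5  (cmp 10,5)
JGT body: taken
after MOD R7, 17: R7=2%17=2
after LOAD R7, [R6]: R7=M[204]=-3
after AND R7, 3: R7=(-3)&3=1
after ADD R6, 4: R6=204+4=208
after SUB R5, 1: R5=10-1=9
CMP R5, 5  (cmp 9,5)
JGT body: taken
after MOD R7, 17: R7=1%17=1
after LOAD R7, [R6]: R7=M[208]=8
after AND R7, 3: R7=8&3=0
after ADD R6, 4: R6=208+4=212
after SUB R5, 1: R5=9-1=8
CMP R5, 5  (cmp 8,5)
JGT body: taken
after MOD R7, 17: R7=0%17=0
after LOAD R7, [R6]: R7=M[212]=2
after AND R7, 3: R7=2&3=2
after ADD R6, 4: R6=212+4=216
after SUB R5, 1: R5=8-1=7
CMP R5, 5  (cmp 7,5)
JGT body: taken
after MOD R7, 17: R7=2%17=2
after LOAD R7, [R6]: R7=M[216]=17
after AND R7, 3: R7=17&3=1
after ADD R6, 4: R6=216+4=220
after SUB R5, 1: R5=7-1=6
CMP R5, 5  (cmp 6,5)
JGT body: taken
after MOD R7, 17: R7=1%17=1
after LOAD R7, [R6]: R7=M[220]=15
after AND R7, 3: R7=15&3=3
after ADD R6, 4: R6=220+4=224
after SUB R5, 1: R5=6-1=5
CMP R5, 5  (cmp 5,5)
JGT body: not taken
STORE R7, [216] → M[216]=3
halt.
Total executed instructions: 47.

47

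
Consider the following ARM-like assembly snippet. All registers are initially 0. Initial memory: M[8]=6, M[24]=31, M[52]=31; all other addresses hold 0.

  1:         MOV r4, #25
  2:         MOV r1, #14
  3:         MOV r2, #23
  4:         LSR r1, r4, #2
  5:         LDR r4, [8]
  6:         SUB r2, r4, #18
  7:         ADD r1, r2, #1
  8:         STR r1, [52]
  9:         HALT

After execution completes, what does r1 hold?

MOV r4, #25 → r4=25
MOV r1, #14 → r1=14
MOV r2, #23 → r2=23
LSR r1, r4, #2 → r1=25>>2=6
LDR r4, [8] → r4=M[8]=6
SUB r2, r4, #18 → r2=6-18=-12
ADD r1, r2, #1 → r1=(-12)+1=-11
STR r1, [52] → M[52]=-11
halt.

-11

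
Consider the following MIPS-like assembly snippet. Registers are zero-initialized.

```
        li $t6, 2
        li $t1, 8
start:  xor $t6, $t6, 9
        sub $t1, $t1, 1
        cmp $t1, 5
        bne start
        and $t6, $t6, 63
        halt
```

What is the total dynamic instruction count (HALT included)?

16

$t6=2
$t1=8
$t6=2^9=11
$t1=8-1=7
cmp $t1, 5  (cmp 7,5)
bne start: taken
$t6=11^9=2
$t1=7-1=6
cmp $t1, 5  (cmp 6,5)
bne start: taken
$t6=2^9=11
$t1=6-1=5
cmp $t1, 5  (cmp 5,5)
bne start: not taken
$t6=11&63=11
halt.
Total executed instructions: 16.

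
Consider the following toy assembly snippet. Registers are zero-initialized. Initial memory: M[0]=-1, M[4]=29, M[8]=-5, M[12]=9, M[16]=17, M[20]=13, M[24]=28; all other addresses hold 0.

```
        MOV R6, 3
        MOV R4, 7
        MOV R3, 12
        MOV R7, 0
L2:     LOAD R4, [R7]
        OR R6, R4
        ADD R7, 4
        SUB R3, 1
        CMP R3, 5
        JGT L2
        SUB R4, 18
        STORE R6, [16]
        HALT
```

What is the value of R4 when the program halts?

10

R6=3
R4=7
R3=12
R7=0
R4=M[0]=-1
R6=3|(-1)=-1
R7=0+4=4
R3=12-1=11
CMP R3, 5  (cmp 11,5)
JGT L2: taken
R4=M[4]=29
R6=(-1)|29=-1
R7=4+4=8
R3=11-1=10
CMP R3, 5  (cmp 10,5)
JGT L2: taken
R4=M[8]=-5
R6=(-1)|(-5)=-1
R7=8+4=12
R3=10-1=9
CMP R3, 5  (cmp 9,5)
JGT L2: taken
R4=M[12]=9
R6=(-1)|9=-1
R7=12+4=16
R3=9-1=8
CMP R3, 5  (cmp 8,5)
JGT L2: taken
R4=M[16]=17
R6=(-1)|17=-1
R7=16+4=20
R3=8-1=7
CMP R3, 5  (cmp 7,5)
JGT L2: taken
R4=M[20]=13
R6=(-1)|13=-1
R7=20+4=24
R3=7-1=6
CMP R3, 5  (cmp 6,5)
JGT L2: taken
R4=M[24]=28
R6=(-1)|28=-1
R7=24+4=28
R3=6-1=5
CMP R3, 5  (cmp 5,5)
JGT L2: not taken
R4=28-18=10
STORE R6, [16] → M[16]=-1
halt.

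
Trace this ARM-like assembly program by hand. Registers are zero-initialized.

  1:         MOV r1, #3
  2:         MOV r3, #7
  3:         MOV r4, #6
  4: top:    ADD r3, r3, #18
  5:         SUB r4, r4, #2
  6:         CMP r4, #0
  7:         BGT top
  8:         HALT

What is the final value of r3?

61

after MOV r1, #3: r1=3
after MOV r3, #7: r3=7
after MOV r4, #6: r4=6
after ADD r3, r3, #18: r3=7+18=25
after SUB r4, r4, #2: r4=6-2=4
CMP r4, #0  (cmp 4,0)
BGT top: taken
after ADD r3, r3, #18: r3=25+18=43
after SUB r4, r4, #2: r4=4-2=2
CMP r4, #0  (cmp 2,0)
BGT top: taken
after ADD r3, r3, #18: r3=43+18=61
after SUB r4, r4, #2: r4=2-2=0
CMP r4, #0  (cmp 0,0)
BGT top: not taken
halt.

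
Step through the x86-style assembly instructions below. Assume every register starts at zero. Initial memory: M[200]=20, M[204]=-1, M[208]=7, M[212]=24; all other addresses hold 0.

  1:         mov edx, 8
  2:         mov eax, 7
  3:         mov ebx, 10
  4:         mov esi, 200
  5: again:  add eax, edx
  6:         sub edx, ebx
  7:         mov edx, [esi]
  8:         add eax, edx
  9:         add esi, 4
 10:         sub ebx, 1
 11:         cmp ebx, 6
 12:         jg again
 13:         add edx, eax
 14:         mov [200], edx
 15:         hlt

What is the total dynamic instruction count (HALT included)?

39

mov edx, 8 → edx=8
mov eax, 7 → eax=7
mov ebx, 10 → ebx=10
mov esi, 200 → esi=200
add eax, edx → eax=7+8=15
sub edx, ebx → edx=8-10=-2
mov edx, [esi] → edx=M[200]=20
add eax, edx → eax=15+20=35
add esi, 4 → esi=200+4=204
sub ebx, 1 → ebx=10-1=9
cmp ebx, 6  (cmp 9,6)
jg again: taken
add eax, edx → eax=35+20=55
sub edx, ebx → edx=20-9=11
mov edx, [esi] → edx=M[204]=-1
add eax, edx → eax=55+(-1)=54
add esi, 4 → esi=204+4=208
sub ebx, 1 → ebx=9-1=8
cmp ebx, 6  (cmp 8,6)
jg again: taken
add eax, edx → eax=54+(-1)=53
sub edx, ebx → edx=(-1)-8=-9
mov edx, [esi] → edx=M[208]=7
add eax, edx → eax=53+7=60
add esi, 4 → esi=208+4=212
sub ebx, 1 → ebx=8-1=7
cmp ebx, 6  (cmp 7,6)
jg again: taken
add eax, edx → eax=60+7=67
sub edx, ebx → edx=7-7=0
mov edx, [esi] → edx=M[212]=24
add eax, edx → eax=67+24=91
add esi, 4 → esi=212+4=216
sub ebx, 1 → ebx=7-1=6
cmp ebx, 6  (cmp 6,6)
jg again: not taken
add edx, eax → edx=24+91=115
mov [200], edx → M[200]=115
halt.
Total executed instructions: 39.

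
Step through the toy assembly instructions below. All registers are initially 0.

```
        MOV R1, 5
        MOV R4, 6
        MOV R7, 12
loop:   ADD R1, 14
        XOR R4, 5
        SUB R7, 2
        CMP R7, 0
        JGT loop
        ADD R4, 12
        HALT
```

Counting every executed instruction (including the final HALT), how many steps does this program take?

35

R1=5
R4=6
R7=12
R1=5+14=19
R4=6^5=3
R7=12-2=10
CMP R7, 0  (cmp 10,0)
JGT loop: taken
R1=19+14=33
R4=3^5=6
R7=10-2=8
CMP R7, 0  (cmp 8,0)
JGT loop: taken
R1=33+14=47
R4=6^5=3
R7=8-2=6
CMP R7, 0  (cmp 6,0)
JGT loop: taken
R1=47+14=61
R4=3^5=6
R7=6-2=4
CMP R7, 0  (cmp 4,0)
JGT loop: taken
R1=61+14=75
R4=6^5=3
R7=4-2=2
CMP R7, 0  (cmp 2,0)
JGT loop: taken
R1=75+14=89
R4=3^5=6
R7=2-2=0
CMP R7, 0  (cmp 0,0)
JGT loop: not taken
R4=6+12=18
halt.
Total executed instructions: 35.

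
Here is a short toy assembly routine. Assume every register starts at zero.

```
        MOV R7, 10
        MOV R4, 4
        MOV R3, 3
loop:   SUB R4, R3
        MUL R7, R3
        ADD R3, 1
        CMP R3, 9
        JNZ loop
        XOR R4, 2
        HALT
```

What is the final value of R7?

R7=10
R4=4
R3=3
R4=4-3=1
R7=10*3=30
R3=3+1=4
CMP R3, 9  (cmp 4,9)
JNZ loop: taken
R4=1-4=-3
R7=30*4=120
R3=4+1=5
CMP R3, 9  (cmp 5,9)
JNZ loop: taken
R4=(-3)-5=-8
R7=120*5=600
R3=5+1=6
CMP R3, 9  (cmp 6,9)
JNZ loop: taken
R4=(-8)-6=-14
R7=600*6=3600
R3=6+1=7
CMP R3, 9  (cmp 7,9)
JNZ loop: taken
R4=(-14)-7=-21
R7=3600*7=25200
R3=7+1=8
CMP R3, 9  (cmp 8,9)
JNZ loop: taken
R4=(-21)-8=-29
R7=25200*8=201600
R3=8+1=9
CMP R3, 9  (cmp 9,9)
JNZ loop: not taken
R4=(-29)^2=-31
halt.

201600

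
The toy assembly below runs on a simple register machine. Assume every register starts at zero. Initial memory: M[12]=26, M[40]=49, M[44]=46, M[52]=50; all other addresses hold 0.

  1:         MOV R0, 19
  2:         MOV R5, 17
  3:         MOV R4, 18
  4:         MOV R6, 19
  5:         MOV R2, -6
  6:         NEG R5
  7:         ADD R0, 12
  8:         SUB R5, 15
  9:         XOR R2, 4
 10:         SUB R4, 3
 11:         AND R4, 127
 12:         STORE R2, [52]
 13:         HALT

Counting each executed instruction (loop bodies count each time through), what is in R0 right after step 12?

after MOV R0, 19: R0=19
after MOV R5, 17: R5=17
after MOV R4, 18: R4=18
after MOV R6, 19: R6=19
after MOV R2, -6: R2=-6
after NEG R5: R5=-(17)=-17
after ADD R0, 12: R0=19+12=31
after SUB R5, 15: R5=(-17)-15=-32
after XOR R2, 4: R2=(-6)^4=-2
after SUB R4, 3: R4=18-3=15
after AND R4, 127: R4=15&127=15
STORE R2, [52] → M[52]=-2
After step 12: R0 = 31.

31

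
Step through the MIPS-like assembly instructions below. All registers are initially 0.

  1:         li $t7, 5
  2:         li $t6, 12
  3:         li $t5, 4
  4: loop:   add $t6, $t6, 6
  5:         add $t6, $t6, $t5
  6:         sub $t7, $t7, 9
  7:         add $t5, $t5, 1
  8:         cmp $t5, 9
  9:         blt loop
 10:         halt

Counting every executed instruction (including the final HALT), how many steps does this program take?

34

after li $t7, 5: $t7=5
after li $t6, 12: $t6=12
after li $t5, 4: $t5=4
after add $t6, $t6, 6: $t6=12+6=18
after add $t6, $t6, $t5: $t6=18+4=22
after sub $t7, $t7, 9: $t7=5-9=-4
after add $t5, $t5, 1: $t5=4+1=5
cmp $t5, 9  (cmp 5,9)
blt loop: taken
after add $t6, $t6, 6: $t6=22+6=28
after add $t6, $t6, $t5: $t6=28+5=33
after sub $t7, $t7, 9: $t7=(-4)-9=-13
after add $t5, $t5, 1: $t5=5+1=6
cmp $t5, 9  (cmp 6,9)
blt loop: taken
after add $t6, $t6, 6: $t6=33+6=39
after add $t6, $t6, $t5: $t6=39+6=45
after sub $t7, $t7, 9: $t7=(-13)-9=-22
after add $t5, $t5, 1: $t5=6+1=7
cmp $t5, 9  (cmp 7,9)
blt loop: taken
after add $t6, $t6, 6: $t6=45+6=51
after add $t6, $t6, $t5: $t6=51+7=58
after sub $t7, $t7, 9: $t7=(-22)-9=-31
after add $t5, $t5, 1: $t5=7+1=8
cmp $t5, 9  (cmp 8,9)
blt loop: taken
after add $t6, $t6, 6: $t6=58+6=64
after add $t6, $t6, $t5: $t6=64+8=72
after sub $t7, $t7, 9: $t7=(-31)-9=-40
after add $t5, $t5, 1: $t5=8+1=9
cmp $t5, 9  (cmp 9,9)
blt loop: not taken
halt.
Total executed instructions: 34.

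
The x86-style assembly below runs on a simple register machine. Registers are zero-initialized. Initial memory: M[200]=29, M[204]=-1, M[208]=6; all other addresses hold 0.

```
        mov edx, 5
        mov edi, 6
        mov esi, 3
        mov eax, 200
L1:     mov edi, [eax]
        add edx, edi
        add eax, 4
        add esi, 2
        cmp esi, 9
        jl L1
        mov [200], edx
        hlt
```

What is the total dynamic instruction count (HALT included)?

mov edx, 5 → edx=5
mov edi, 6 → edi=6
mov esi, 3 → esi=3
mov eax, 200 → eax=200
mov edi, [eax] → edi=M[200]=29
add edx, edi → edx=5+29=34
add eax, 4 → eax=200+4=204
add esi, 2 → esi=3+2=5
cmp esi, 9  (cmp 5,9)
jl L1: taken
mov edi, [eax] → edi=M[204]=-1
add edx, edi → edx=34+(-1)=33
add eax, 4 → eax=204+4=208
add esi, 2 → esi=5+2=7
cmp esi, 9  (cmp 7,9)
jl L1: taken
mov edi, [eax] → edi=M[208]=6
add edx, edi → edx=33+6=39
add eax, 4 → eax=208+4=212
add esi, 2 → esi=7+2=9
cmp esi, 9  (cmp 9,9)
jl L1: not taken
mov [200], edx → M[200]=39
halt.
Total executed instructions: 24.

24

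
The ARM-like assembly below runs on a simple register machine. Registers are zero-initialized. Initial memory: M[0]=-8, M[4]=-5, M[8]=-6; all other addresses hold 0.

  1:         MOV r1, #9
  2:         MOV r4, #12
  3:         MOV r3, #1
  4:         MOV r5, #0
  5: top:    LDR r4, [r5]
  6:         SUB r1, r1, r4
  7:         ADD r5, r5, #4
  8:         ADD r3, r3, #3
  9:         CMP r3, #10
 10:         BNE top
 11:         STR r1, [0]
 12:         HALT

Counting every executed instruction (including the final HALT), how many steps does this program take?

24

r1=9
r4=12
r3=1
r5=0
r4=M[0]=-8
r1=9-(-8)=17
r5=0+4=4
r3=1+3=4
CMP r3, #10  (cmp 4,10)
BNE top: taken
r4=M[4]=-5
r1=17-(-5)=22
r5=4+4=8
r3=4+3=7
CMP r3, #10  (cmp 7,10)
BNE top: taken
r4=M[8]=-6
r1=22-(-6)=28
r5=8+4=12
r3=7+3=10
CMP r3, #10  (cmp 10,10)
BNE top: not taken
STR r1, [0] → M[0]=28
halt.
Total executed instructions: 24.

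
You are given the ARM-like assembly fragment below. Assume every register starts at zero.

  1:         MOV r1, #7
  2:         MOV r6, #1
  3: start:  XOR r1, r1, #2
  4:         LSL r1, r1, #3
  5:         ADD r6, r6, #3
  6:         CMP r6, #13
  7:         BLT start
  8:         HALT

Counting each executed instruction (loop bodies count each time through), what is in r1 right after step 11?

r1=7
r6=1
r1=7^2=5
r1=5<<3=40
r6=1+3=4
CMP r6, #13  (cmp 4,13)
BLT start: taken
r1=40^2=42
r1=42<<3=336
r6=4+3=7
CMP r6, #13  (cmp 7,13)
After step 11: r1 = 336.

336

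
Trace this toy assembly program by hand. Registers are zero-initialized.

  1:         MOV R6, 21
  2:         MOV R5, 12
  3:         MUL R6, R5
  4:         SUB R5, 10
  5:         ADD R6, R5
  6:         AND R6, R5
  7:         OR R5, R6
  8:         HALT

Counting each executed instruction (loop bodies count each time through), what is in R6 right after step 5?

R6=21
R5=12
R6=21*12=252
R5=12-10=2
R6=252+2=254
After step 5: R6 = 254.

254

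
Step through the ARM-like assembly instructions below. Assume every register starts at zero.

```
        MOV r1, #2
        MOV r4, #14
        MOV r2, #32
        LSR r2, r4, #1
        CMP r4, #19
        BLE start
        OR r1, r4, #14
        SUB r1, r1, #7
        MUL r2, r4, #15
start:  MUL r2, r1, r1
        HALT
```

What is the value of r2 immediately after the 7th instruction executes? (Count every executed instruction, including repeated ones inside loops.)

4

after MOV r1, #2: r1=2
after MOV r4, #14: r4=14
after MOV r2, #32: r2=32
after LSR r2, r4, #1: r2=14>>1=7
CMP r4, #19  (cmp 14,19)
BLE start: taken
after MUL r2, r1, r1: r2=2*2=4
After step 7: r2 = 4.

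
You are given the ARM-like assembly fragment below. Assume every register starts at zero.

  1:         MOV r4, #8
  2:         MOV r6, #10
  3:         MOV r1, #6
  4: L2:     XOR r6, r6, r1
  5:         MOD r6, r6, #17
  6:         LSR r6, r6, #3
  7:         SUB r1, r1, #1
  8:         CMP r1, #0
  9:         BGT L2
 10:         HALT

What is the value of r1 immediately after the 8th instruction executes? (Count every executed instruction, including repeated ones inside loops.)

MOV r4, #8 → r4=8
MOV r6, #10 → r6=10
MOV r1, #6 → r1=6
XOR r6, r6, r1 → r6=10^6=12
MOD r6, r6, #17 → r6=12%17=12
LSR r6, r6, #3 → r6=12>>3=1
SUB r1, r1, #1 → r1=6-1=5
CMP r1, #0  (cmp 5,0)
After step 8: r1 = 5.

5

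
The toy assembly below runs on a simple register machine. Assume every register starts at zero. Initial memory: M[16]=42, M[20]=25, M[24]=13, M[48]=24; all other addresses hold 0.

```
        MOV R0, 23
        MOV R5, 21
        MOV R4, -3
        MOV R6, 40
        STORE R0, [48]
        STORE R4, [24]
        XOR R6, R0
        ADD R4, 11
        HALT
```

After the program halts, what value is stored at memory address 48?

R0=23
R5=21
R4=-3
R6=40
STORE R0, [48] → M[48]=23
STORE R4, [24] → M[24]=-3
R6=40^23=63
R4=(-3)+11=8
halt.

23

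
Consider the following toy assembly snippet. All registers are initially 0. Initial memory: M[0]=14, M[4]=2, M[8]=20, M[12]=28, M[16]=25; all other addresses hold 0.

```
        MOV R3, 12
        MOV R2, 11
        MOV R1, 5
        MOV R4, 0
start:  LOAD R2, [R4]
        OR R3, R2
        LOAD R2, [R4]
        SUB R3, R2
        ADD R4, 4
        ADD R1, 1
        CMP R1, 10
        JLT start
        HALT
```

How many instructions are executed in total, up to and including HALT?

45

after MOV R3, 12: R3=12
after MOV R2, 11: R2=11
after MOV R1, 5: R1=5
after MOV R4, 0: R4=0
after LOAD R2, [R4]: R2=M[0]=14
after OR R3, R2: R3=12|14=14
after LOAD R2, [R4]: R2=M[0]=14
after SUB R3, R2: R3=14-14=0
after ADD R4, 4: R4=0+4=4
after ADD R1, 1: R1=5+1=6
CMP R1, 10  (cmp 6,10)
JLT start: taken
after LOAD R2, [R4]: R2=M[4]=2
after OR R3, R2: R3=0|2=2
after LOAD R2, [R4]: R2=M[4]=2
after SUB R3, R2: R3=2-2=0
after ADD R4, 4: R4=4+4=8
after ADD R1, 1: R1=6+1=7
CMP R1, 10  (cmp 7,10)
JLT start: taken
after LOAD R2, [R4]: R2=M[8]=20
after OR R3, R2: R3=0|20=20
after LOAD R2, [R4]: R2=M[8]=20
after SUB R3, R2: R3=20-20=0
after ADD R4, 4: R4=8+4=12
after ADD R1, 1: R1=7+1=8
CMP R1, 10  (cmp 8,10)
JLT start: taken
after LOAD R2, [R4]: R2=M[12]=28
after OR R3, R2: R3=0|28=28
after LOAD R2, [R4]: R2=M[12]=28
after SUB R3, R2: R3=28-28=0
after ADD R4, 4: R4=12+4=16
after ADD R1, 1: R1=8+1=9
CMP R1, 10  (cmp 9,10)
JLT start: taken
after LOAD R2, [R4]: R2=M[16]=25
after OR R3, R2: R3=0|25=25
after LOAD R2, [R4]: R2=M[16]=25
after SUB R3, R2: R3=25-25=0
after ADD R4, 4: R4=16+4=20
after ADD R1, 1: R1=9+1=10
CMP R1, 10  (cmp 10,10)
JLT start: not taken
halt.
Total executed instructions: 45.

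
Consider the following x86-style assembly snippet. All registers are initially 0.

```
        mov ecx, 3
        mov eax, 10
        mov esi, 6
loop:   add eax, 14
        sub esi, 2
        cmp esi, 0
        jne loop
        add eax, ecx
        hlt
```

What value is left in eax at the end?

55

after mov ecx, 3: ecx=3
after mov eax, 10: eax=10
after mov esi, 6: esi=6
after add eax, 14: eax=10+14=24
after sub esi, 2: esi=6-2=4
cmp esi, 0  (cmp 4,0)
jne loop: taken
after add eax, 14: eax=24+14=38
after sub esi, 2: esi=4-2=2
cmp esi, 0  (cmp 2,0)
jne loop: taken
after add eax, 14: eax=38+14=52
after sub esi, 2: esi=2-2=0
cmp esi, 0  (cmp 0,0)
jne loop: not taken
after add eax, ecx: eax=52+3=55
halt.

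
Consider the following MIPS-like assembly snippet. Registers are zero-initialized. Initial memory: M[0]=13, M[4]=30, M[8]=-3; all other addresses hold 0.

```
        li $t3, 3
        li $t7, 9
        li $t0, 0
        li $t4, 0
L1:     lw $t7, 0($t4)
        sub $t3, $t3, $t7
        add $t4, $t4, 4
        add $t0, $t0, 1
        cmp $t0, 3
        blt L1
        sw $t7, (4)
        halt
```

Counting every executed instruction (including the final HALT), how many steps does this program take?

24

$t3=3
$t7=9
$t0=0
$t4=0
$t7=M[0]=13
$t3=3-13=-10
$t4=0+4=4
$t0=0+1=1
cmp $t0, 3  (cmp 1,3)
blt L1: taken
$t7=M[4]=30
$t3=(-10)-30=-40
$t4=4+4=8
$t0=1+1=2
cmp $t0, 3  (cmp 2,3)
blt L1: taken
$t7=M[8]=-3
$t3=(-40)-(-3)=-37
$t4=8+4=12
$t0=2+1=3
cmp $t0, 3  (cmp 3,3)
blt L1: not taken
sw $t7, (4) → M[4]=-3
halt.
Total executed instructions: 24.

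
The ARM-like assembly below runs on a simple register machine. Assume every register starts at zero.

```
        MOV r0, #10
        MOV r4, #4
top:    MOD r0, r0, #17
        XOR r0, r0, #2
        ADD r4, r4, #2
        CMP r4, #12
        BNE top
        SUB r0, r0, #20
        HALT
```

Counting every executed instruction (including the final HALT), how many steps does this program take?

r0=10
r4=4
r0=10%17=10
r0=10^2=8
r4=4+2=6
CMP r4, #12  (cmp 6,12)
BNE top: taken
r0=8%17=8
r0=8^2=10
r4=6+2=8
CMP r4, #12  (cmp 8,12)
BNE top: taken
r0=10%17=10
r0=10^2=8
r4=8+2=10
CMP r4, #12  (cmp 10,12)
BNE top: taken
r0=8%17=8
r0=8^2=10
r4=10+2=12
CMP r4, #12  (cmp 12,12)
BNE top: not taken
r0=10-20=-10
halt.
Total executed instructions: 24.

24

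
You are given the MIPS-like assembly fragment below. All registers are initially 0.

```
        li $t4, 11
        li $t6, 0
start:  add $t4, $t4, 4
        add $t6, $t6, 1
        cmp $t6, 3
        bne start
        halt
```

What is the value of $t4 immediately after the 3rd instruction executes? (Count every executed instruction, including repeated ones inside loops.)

15

after li $t4, 11: $t4=11
after li $t6, 0: $t6=0
after add $t4, $t4, 4: $t4=11+4=15
After step 3: $t4 = 15.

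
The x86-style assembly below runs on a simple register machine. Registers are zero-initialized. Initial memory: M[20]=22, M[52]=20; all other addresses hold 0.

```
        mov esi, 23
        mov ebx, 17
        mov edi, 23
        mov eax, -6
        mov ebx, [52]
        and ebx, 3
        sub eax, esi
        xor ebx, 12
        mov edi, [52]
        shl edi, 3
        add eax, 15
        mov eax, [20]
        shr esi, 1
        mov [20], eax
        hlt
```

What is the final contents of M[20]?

22

after mov esi, 23: esi=23
after mov ebx, 17: ebx=17
after mov edi, 23: edi=23
after mov eax, -6: eax=-6
after mov ebx, [52]: ebx=M[52]=20
after and ebx, 3: ebx=20&3=0
after sub eax, esi: eax=(-6)-23=-29
after xor ebx, 12: ebx=0^12=12
after mov edi, [52]: edi=M[52]=20
after shl edi, 3: edi=20<<3=160
after add eax, 15: eax=(-29)+15=-14
after mov eax, [20]: eax=M[20]=22
after shr esi, 1: esi=23>>1=11
mov [20], eax → M[20]=22
halt.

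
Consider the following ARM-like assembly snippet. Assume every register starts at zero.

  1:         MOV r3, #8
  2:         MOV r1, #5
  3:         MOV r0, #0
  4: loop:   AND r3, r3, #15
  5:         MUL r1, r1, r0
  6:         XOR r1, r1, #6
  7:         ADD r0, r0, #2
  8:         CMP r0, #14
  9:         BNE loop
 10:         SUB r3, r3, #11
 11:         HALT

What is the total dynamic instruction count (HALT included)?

after MOV r3, #8: r3=8
after MOV r1, #5: r1=5
after MOV r0, #0: r0=0
after AND r3, r3, #15: r3=8&15=8
after MUL r1, r1, r0: r1=5*0=0
after XOR r1, r1, #6: r1=0^6=6
after ADD r0, r0, #2: r0=0+2=2
CMP r0, #14  (cmp 2,14)
BNE loop: taken
after AND r3, r3, #15: r3=8&15=8
after MUL r1, r1, r0: r1=6*2=12
after XOR r1, r1, #6: r1=12^6=10
after ADD r0, r0, #2: r0=2+2=4
CMP r0, #14  (cmp 4,14)
BNE loop: taken
after AND r3, r3, #15: r3=8&15=8
after MUL r1, r1, r0: r1=10*4=40
after XOR r1, r1, #6: r1=40^6=46
after ADD r0, r0, #2: r0=4+2=6
CMP r0, #14  (cmp 6,14)
BNE loop: taken
after AND r3, r3, #15: r3=8&15=8
after MUL r1, r1, r0: r1=46*6=276
after XOR r1, r1, #6: r1=276^6=274
after ADD r0, r0, #2: r0=6+2=8
CMP r0, #14  (cmp 8,14)
BNE loop: taken
after AND r3, r3, #15: r3=8&15=8
after MUL r1, r1, r0: r1=274*8=2192
after XOR r1, r1, #6: r1=2192^6=2198
after ADD r0, r0, #2: r0=8+2=10
CMP r0, #14  (cmp 10,14)
BNE loop: taken
after AND r3, r3, #15: r3=8&15=8
after MUL r1, r1, r0: r1=2198*10=21980
after XOR r1, r1, #6: r1=21980^6=21978
after ADD r0, r0, #2: r0=10+2=12
CMP r0, #14  (cmp 12,14)
BNE loop: taken
after AND r3, r3, #15: r3=8&15=8
after MUL r1, r1, r0: r1=21978*12=263736
after XOR r1, r1, #6: r1=263736^6=263742
after ADD r0, r0, #2: r0=12+2=14
CMP r0, #14  (cmp 14,14)
BNE loop: not taken
after SUB r3, r3, #11: r3=8-11=-3
halt.
Total executed instructions: 47.

47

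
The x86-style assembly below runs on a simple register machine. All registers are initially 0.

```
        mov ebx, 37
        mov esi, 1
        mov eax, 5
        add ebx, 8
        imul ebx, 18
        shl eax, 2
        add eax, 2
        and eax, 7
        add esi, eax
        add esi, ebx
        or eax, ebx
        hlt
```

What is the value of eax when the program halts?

after mov ebx, 37: ebx=37
after mov esi, 1: esi=1
after mov eax, 5: eax=5
after add ebx, 8: ebx=37+8=45
after imul ebx, 18: ebx=45*18=810
after shl eax, 2: eax=5<<2=20
after add eax, 2: eax=20+2=22
after and eax, 7: eax=22&7=6
after add esi, eax: esi=1+6=7
after add esi, ebx: esi=7+810=817
after or eax, ebx: eax=6|810=814
halt.

814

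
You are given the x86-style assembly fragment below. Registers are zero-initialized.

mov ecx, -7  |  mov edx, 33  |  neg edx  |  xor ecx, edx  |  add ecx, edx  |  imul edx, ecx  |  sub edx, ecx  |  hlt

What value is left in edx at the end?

after mov ecx, -7: ecx=-7
after mov edx, 33: edx=33
after neg edx: edx=-(33)=-33
after xor ecx, edx: ecx=(-7)^(-33)=38
after add ecx, edx: ecx=38+(-33)=5
after imul edx, ecx: edx=(-33)*5=-165
after sub edx, ecx: edx=(-165)-5=-170
halt.

-170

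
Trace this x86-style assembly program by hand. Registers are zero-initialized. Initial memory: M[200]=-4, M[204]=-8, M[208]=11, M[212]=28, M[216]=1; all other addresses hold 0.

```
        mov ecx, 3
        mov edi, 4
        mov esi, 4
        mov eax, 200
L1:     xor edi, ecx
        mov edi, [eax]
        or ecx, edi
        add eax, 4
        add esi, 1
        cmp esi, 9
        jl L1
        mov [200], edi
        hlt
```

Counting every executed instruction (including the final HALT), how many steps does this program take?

ecx=3
edi=4
esi=4
eax=200
edi=4^3=7
edi=M[200]=-4
ecx=3|(-4)=-1
eax=200+4=204
esi=4+1=5
cmp esi, 9  (cmp 5,9)
jl L1: taken
edi=(-4)^(-1)=3
edi=M[204]=-8
ecx=(-1)|(-8)=-1
eax=204+4=208
esi=5+1=6
cmp esi, 9  (cmp 6,9)
jl L1: taken
edi=(-8)^(-1)=7
edi=M[208]=11
ecx=(-1)|11=-1
eax=208+4=212
esi=6+1=7
cmp esi, 9  (cmp 7,9)
jl L1: taken
edi=11^(-1)=-12
edi=M[212]=28
ecx=(-1)|28=-1
eax=212+4=216
esi=7+1=8
cmp esi, 9  (cmp 8,9)
jl L1: taken
edi=28^(-1)=-29
edi=M[216]=1
ecx=(-1)|1=-1
eax=216+4=220
esi=8+1=9
cmp esi, 9  (cmp 9,9)
jl L1: not taken
mov [200], edi → M[200]=1
halt.
Total executed instructions: 41.

41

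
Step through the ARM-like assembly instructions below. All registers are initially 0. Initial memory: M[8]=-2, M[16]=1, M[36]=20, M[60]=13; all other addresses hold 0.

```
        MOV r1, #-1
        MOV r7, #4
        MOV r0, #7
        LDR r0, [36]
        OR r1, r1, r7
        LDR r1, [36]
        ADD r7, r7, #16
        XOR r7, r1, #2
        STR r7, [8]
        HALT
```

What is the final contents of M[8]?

MOV r1, #-1 → r1=-1
MOV r7, #4 → r7=4
MOV r0, #7 → r0=7
LDR r0, [36] → r0=M[36]=20
OR r1, r1, r7 → r1=(-1)|4=-1
LDR r1, [36] → r1=M[36]=20
ADD r7, r7, #16 → r7=4+16=20
XOR r7, r1, #2 → r7=20^2=22
STR r7, [8] → M[8]=22
halt.

22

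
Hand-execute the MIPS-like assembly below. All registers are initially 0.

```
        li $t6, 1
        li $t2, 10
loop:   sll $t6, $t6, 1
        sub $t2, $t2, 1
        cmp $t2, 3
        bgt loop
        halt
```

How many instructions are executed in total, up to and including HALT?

after li $t6, 1: $t6=1
after li $t2, 10: $t2=10
after sll $t6, $t6, 1: $t6=1<<1=2
after sub $t2, $t2, 1: $t2=10-1=9
cmp $t2, 3  (cmp 9,3)
bgt loop: taken
after sll $t6, $t6, 1: $t6=2<<1=4
after sub $t2, $t2, 1: $t2=9-1=8
cmp $t2, 3  (cmp 8,3)
bgt loop: taken
after sll $t6, $t6, 1: $t6=4<<1=8
after sub $t2, $t2, 1: $t2=8-1=7
cmp $t2, 3  (cmp 7,3)
bgt loop: taken
after sll $t6, $t6, 1: $t6=8<<1=16
after sub $t2, $t2, 1: $t2=7-1=6
cmp $t2, 3  (cmp 6,3)
bgt loop: taken
after sll $t6, $t6, 1: $t6=16<<1=32
after sub $t2, $t2, 1: $t2=6-1=5
cmp $t2, 3  (cmp 5,3)
bgt loop: taken
after sll $t6, $t6, 1: $t6=32<<1=64
after sub $t2, $t2, 1: $t2=5-1=4
cmp $t2, 3  (cmp 4,3)
bgt loop: taken
after sll $t6, $t6, 1: $t6=64<<1=128
after sub $t2, $t2, 1: $t2=4-1=3
cmp $t2, 3  (cmp 3,3)
bgt loop: not taken
halt.
Total executed instructions: 31.

31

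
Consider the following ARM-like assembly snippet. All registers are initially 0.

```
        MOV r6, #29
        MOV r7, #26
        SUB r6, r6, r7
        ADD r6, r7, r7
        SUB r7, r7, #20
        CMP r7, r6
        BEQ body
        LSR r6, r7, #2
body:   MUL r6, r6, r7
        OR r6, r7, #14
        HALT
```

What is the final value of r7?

r6=29
r7=26
r6=29-26=3
r6=26+26=52
r7=26-20=6
CMP r7, r6  (cmp 6,52)
BEQ body: not taken
r6=6>>2=1
r6=1*6=6
r6=6|14=14
halt.

6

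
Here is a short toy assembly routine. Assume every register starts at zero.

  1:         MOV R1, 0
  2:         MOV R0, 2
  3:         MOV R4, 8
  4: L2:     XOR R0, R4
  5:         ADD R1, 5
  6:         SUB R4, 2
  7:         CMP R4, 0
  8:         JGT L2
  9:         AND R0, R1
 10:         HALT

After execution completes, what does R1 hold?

20

MOV R1, 0 → R1=0
MOV R0, 2 → R0=2
MOV R4, 8 → R4=8
XOR R0, R4 → R0=2^8=10
ADD R1, 5 → R1=0+5=5
SUB R4, 2 → R4=8-2=6
CMP R4, 0  (cmp 6,0)
JGT L2: taken
XOR R0, R4 → R0=10^6=12
ADD R1, 5 → R1=5+5=10
SUB R4, 2 → R4=6-2=4
CMP R4, 0  (cmp 4,0)
JGT L2: taken
XOR R0, R4 → R0=12^4=8
ADD R1, 5 → R1=10+5=15
SUB R4, 2 → R4=4-2=2
CMP R4, 0  (cmp 2,0)
JGT L2: taken
XOR R0, R4 → R0=8^2=10
ADD R1, 5 → R1=15+5=20
SUB R4, 2 → R4=2-2=0
CMP R4, 0  (cmp 0,0)
JGT L2: not taken
AND R0, R1 → R0=10&20=0
halt.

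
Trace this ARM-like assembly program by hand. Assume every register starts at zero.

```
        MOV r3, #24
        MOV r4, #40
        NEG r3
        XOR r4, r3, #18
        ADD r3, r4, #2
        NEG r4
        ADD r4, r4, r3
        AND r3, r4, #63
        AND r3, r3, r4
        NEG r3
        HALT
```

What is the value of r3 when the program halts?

-2

r3=24
r4=40
r3=-(24)=-24
r4=(-24)^18=-6
r3=(-6)+2=-4
r4=-(-6)=6
r4=6+(-4)=2
r3=2&63=2
r3=2&2=2
r3=-(2)=-2
halt.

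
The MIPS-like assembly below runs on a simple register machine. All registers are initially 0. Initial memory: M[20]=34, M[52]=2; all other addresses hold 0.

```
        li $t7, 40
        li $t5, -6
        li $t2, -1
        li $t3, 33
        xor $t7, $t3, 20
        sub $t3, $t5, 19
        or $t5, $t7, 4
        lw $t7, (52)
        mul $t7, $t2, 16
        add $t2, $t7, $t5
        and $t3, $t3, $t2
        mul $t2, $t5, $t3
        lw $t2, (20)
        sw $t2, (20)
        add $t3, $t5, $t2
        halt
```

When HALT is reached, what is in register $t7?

li $t7, 40 → $t7=40
li $t5, -6 → $t5=-6
li $t2, -1 → $t2=-1
li $t3, 33 → $t3=33
xor $t7, $t3, 20 → $t7=33^20=53
sub $t3, $t5, 19 → $t3=(-6)-19=-25
or $t5, $t7, 4 → $t5=53|4=53
lw $t7, (52) → $t7=M[52]=2
mul $t7, $t2, 16 → $t7=(-1)*16=-16
add $t2, $t7, $t5 → $t2=(-16)+53=37
and $t3, $t3, $t2 → $t3=(-25)&37=37
mul $t2, $t5, $t3 → $t2=53*37=1961
lw $t2, (20) → $t2=M[20]=34
sw $t2, (20) → M[20]=34
add $t3, $t5, $t2 → $t3=53+34=87
halt.

-16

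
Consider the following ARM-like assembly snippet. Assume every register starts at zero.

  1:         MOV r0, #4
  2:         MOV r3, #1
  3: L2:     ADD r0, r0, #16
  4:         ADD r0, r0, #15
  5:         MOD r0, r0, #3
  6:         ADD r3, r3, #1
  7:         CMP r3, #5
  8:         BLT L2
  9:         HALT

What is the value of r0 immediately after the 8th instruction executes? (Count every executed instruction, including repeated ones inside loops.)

2

after MOV r0, #4: r0=4
after MOV r3, #1: r3=1
after ADD r0, r0, #16: r0=4+16=20
after ADD r0, r0, #15: r0=20+15=35
after MOD r0, r0, #3: r0=35%3=2
after ADD r3, r3, #1: r3=1+1=2
CMP r3, #5  (cmp 2,5)
BLT L2: taken
After step 8: r0 = 2.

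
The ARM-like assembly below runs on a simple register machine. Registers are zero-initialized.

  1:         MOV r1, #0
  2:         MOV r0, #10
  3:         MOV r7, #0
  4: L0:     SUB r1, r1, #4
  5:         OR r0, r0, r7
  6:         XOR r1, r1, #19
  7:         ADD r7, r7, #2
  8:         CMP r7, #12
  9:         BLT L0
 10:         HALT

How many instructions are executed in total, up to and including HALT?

40

r1=0
r0=10
r7=0
r1=0-4=-4
r0=10|0=10
r1=(-4)^19=-17
r7=0+2=2
CMP r7, #12  (cmp 2,12)
BLT L0: taken
r1=(-17)-4=-21
r0=10|2=10
r1=(-21)^19=-8
r7=2+2=4
CMP r7, #12  (cmp 4,12)
BLT L0: taken
r1=(-8)-4=-12
r0=10|4=14
r1=(-12)^19=-25
r7=4+2=6
CMP r7, #12  (cmp 6,12)
BLT L0: taken
r1=(-25)-4=-29
r0=14|6=14
r1=(-29)^19=-16
r7=6+2=8
CMP r7, #12  (cmp 8,12)
BLT L0: taken
r1=(-16)-4=-20
r0=14|8=14
r1=(-20)^19=-1
r7=8+2=10
CMP r7, #12  (cmp 10,12)
BLT L0: taken
r1=(-1)-4=-5
r0=14|10=14
r1=(-5)^19=-24
r7=10+2=12
CMP r7, #12  (cmp 12,12)
BLT L0: not taken
halt.
Total executed instructions: 40.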